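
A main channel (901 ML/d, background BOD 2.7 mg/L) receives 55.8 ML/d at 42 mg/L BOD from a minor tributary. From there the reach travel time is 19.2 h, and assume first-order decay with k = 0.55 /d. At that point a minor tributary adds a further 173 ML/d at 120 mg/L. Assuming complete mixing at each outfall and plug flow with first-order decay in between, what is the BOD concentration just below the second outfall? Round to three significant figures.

Mass balance: C = (901.0·2.700 + 55.80·42.00) / 956.8 = 4776/956.8 = 4.992 mg/L; combined flow 956.8 ML/d.
First-order decay: C = 4.992·exp(−k·t) = 4.992·0.6440 = 3.215 mg/L.
At the second outfall, C = (956.8·3.215 + 173.0·120.0) / (956.8 + 173.0) = 21.10 mg/L.

21.1 mg/L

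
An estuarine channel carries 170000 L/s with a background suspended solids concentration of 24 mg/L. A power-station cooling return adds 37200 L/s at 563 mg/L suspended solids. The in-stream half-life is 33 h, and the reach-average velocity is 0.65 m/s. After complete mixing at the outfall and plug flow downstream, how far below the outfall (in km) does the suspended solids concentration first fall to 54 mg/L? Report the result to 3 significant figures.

89.7 km

After mixing, C = (170000·24.00 + 37200·563.0) / 207200 = 25020000/207200 = 120.8 mg/L.
Half-life 33 h → k = ln 2 / 33 = 0.02100 h⁻¹ = 0.5041 d⁻¹.
Set 120.8·exp(−k·t) = 54 → t = ln(120.8/54)/k = 138000 s = 38.32 h.
Distance = v·t = 0.65·138000 = 89670 m = 89.67 km.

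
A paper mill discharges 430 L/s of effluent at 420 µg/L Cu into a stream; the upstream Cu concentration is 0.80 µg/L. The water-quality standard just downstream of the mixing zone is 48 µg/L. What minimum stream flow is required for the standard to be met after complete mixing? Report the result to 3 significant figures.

Set C_mix = 48: (Q·0.8000 + 430.0·420.0) / (Q + 430.0) = 48
→ Q = 430.0·(420.0 − 48)/(48 − 0.8000) = 3389 L/s.

3390 L/s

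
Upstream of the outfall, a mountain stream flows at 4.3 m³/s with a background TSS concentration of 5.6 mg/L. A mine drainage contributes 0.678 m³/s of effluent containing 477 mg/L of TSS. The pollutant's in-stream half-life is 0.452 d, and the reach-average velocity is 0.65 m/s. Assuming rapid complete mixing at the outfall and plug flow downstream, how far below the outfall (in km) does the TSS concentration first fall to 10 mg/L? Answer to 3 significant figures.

After mixing, C = (4.300·5.600 + 0.6780·477.0) / 4.978 = 347.5/4.978 = 69.80 mg/L.
Half-life 0.452 d → k = ln 2 / 0.452 = 1.534 d⁻¹.
Set 69.80·exp(−k·t) = 10 → t = ln(69.80/10)/k = 109500 s = 30.41 h.
Distance = v·t = 0.65·109500 = 71160 m = 71.16 km.

71.2 km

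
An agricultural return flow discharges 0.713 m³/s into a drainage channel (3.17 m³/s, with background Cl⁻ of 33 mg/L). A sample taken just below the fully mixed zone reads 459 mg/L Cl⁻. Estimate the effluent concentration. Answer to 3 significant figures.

Mass balance: 3.170·33.00 + 0.7130·Cₑ = 3.883·459.0
→ Cₑ = (3.883·459.0 − 3.170·33.00) / 0.7130 = 2353 mg/L.

2350 mg/L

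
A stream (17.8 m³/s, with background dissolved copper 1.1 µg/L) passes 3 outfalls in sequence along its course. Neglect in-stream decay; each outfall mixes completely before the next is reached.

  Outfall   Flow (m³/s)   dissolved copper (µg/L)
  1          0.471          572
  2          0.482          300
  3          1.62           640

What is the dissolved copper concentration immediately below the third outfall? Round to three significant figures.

Outfall 1: combined Q = 18.27 m³/s; C = (17.80·1.100 + 0.4710·572.0)/18.27 = 15.82 µg/L.
Outfall 2: combined Q = 18.75 m³/s; C = (18.27·15.82 + 0.4820·300.0)/18.75 = 23.12 µg/L.
Outfall 3: combined Q = 20.37 m³/s; C = (18.75·23.12 + 1.620·640.0)/20.37 = 72.17 µg/L.

72.2 µg/L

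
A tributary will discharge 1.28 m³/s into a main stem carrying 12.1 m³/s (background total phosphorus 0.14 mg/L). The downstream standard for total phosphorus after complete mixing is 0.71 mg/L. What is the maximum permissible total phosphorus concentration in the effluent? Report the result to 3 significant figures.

At the limit, (Qr·Cr + Qe·Cₑ)/(Qr + Qe) = 0.71:
Cₑ = (13.38·0.71 − 12.10·0.1400) / 1.280 = 6.098 mg/L.

6.10 mg/L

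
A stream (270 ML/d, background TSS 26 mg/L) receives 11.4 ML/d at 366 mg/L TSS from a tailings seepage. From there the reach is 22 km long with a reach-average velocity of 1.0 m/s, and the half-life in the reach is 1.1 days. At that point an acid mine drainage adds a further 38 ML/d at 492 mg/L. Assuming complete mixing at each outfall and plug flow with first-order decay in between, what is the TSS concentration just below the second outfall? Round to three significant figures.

88.4 mg/L

After mixing, C = (270.0·26.00 + 11.40·366.0) / 281.4 = 11190/281.4 = 39.77 mg/L; combined flow 281.4 ML/d.
Travel time t = 22·1000 / 1.0 = 22000 s = 6.111 h.
Half-life 1.1 d → k = ln 2 / 1.1 = 0.6301 d⁻¹.
Decay over the reach: 39.77·exp(−kt) = 39.77·0.8518 = 33.88 mg/L.
At the second outfall, C = (281.4·33.88 + 38.00·492.0) / (281.4 + 38.00) = 88.38 mg/L.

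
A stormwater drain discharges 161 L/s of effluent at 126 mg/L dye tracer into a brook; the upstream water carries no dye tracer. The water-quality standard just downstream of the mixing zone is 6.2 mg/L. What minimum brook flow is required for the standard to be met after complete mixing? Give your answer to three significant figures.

Set C_mix = 6.2: (Q·0 + 161.0·126.0) / (Q + 161.0) = 6.2
→ Q = 161.0·(126.0 − 6.2)/(6.2 − 0) = 3111 L/s.

3110 L/s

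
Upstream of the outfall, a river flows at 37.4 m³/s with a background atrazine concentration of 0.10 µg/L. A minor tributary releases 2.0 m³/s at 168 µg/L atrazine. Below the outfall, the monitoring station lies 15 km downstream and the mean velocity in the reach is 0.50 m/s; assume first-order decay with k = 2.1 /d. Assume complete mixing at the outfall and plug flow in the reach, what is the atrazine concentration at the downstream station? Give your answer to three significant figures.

4.16 µg/L

After mixing, C = (37.40·0.1000 + 2.000·168.0) / 39.40 = 339.7/39.40 = 8.623 µg/L.
Travel time t = 15·1000 / 0.50 = 30000 s = 8.333 h.
After decay, C = 8.623 × e^(−kt) = 8.623 × 0.4823 = 4.159 µg/L.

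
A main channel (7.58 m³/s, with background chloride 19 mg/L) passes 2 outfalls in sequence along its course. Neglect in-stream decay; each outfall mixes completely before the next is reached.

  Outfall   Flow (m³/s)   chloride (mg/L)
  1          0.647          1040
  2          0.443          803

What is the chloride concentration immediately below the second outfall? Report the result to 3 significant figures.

135 mg/L

Outfall 1: combined Q = 8.227 m³/s; C = (7.580·19.00 + 0.6470·1040)/8.227 = 99.30 mg/L.
Outfall 2: combined Q = 8.670 m³/s; C = (8.227·99.30 + 0.4430·803.0)/8.670 = 135.3 mg/L.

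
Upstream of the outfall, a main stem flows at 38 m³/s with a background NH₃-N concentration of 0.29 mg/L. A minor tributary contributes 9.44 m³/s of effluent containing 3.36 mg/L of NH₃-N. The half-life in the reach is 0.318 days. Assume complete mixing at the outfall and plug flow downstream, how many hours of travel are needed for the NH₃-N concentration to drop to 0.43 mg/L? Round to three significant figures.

After mixing, C = (38.00·0.2900 + 9.440·3.360) / 47.44 = 42.74/47.44 = 0.9009 mg/L.
Half-life 0.318 d → k = ln 2 / 0.318 = 2.180 d⁻¹.
0.9009·exp(−k·t) = 0.43 → t = ln(0.9009/0.43)/k = 29320 s = 8.143 h.

8.14 h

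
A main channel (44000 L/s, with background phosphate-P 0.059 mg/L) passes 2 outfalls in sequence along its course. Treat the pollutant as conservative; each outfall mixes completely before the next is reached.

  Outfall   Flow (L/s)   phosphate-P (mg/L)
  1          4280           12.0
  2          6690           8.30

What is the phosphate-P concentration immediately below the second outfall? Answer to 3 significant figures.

After outfall 1: Q = 44000 + 4280 = 48280 L/s; C = (44000·0.05900 + 4280·12.00)/48280 = 1.118 mg/L.
After outfall 2: Q = 48280 + 6690 = 54970 L/s; C = (48280·1.118 + 6690·8.300)/54970 = 1.992 mg/L.

1.99 mg/L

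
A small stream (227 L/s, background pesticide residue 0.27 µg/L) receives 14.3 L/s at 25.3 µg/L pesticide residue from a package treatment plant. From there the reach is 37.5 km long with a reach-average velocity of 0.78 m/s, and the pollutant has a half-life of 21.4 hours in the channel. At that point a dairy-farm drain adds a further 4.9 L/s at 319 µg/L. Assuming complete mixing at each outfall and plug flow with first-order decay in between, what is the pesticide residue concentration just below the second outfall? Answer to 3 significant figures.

7.46 µg/L

Mixed concentration C = ΣQC/ΣQ = (227.0·0.2700 + 14.30·25.30) / 241.3 = 423.1/241.3 = 1.753 µg/L; combined flow 241.3 L/s.
Travel time t = 37.5·1000 / 0.78 = 48080 s = 13.35 h.
Half-life 21.4 h → k = ln 2 / 21.4 = 0.03239 h⁻¹ = 0.7774 d⁻¹.
After decay, C = 1.753 × e^(−kt) = 1.753 × 0.6488 = 1.138 µg/L.
Second outfall: C = (241.3·1.138 + 4.900·319.0)/246.2 = 7.464 µg/L.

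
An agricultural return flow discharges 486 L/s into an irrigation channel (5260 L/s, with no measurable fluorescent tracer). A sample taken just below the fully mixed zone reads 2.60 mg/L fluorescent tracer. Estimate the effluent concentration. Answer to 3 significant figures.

30.7 mg/L

Mass balance: 5260·0 + 486.0·Cₑ = 5746·2.600
→ Cₑ = (5746·2.600 − 5260·0) / 486.0 = 30.74 mg/L.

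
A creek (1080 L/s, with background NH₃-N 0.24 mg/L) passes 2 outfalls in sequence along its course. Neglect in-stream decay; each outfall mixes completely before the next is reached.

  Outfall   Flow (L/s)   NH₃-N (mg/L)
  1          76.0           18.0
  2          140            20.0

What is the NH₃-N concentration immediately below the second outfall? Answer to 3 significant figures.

Below outfall 1: Q → 1156 L/s, C = (1080·0.2400 + 76.00·18.00)/1156 = 1.408 mg/L.
Below outfall 2: Q → 1296 L/s, C = (1156·1.408 + 140.0·20.00)/1296 = 3.416 mg/L.

3.42 mg/L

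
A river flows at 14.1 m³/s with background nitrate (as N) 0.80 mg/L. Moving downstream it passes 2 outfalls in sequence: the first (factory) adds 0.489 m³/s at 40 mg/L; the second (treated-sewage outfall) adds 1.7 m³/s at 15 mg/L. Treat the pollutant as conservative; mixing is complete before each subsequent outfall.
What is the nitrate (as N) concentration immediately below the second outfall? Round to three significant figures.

After outfall 1: Q = 14.10 + 0.4890 = 14.59 m³/s; C = (14.10·0.8000 + 0.4890·40.00)/14.59 = 2.114 mg/L.
After outfall 2: Q = 14.59 + 1.700 = 16.29 m³/s; C = (14.59·2.114 + 1.700·15.00)/16.29 = 3.459 mg/L.

3.46 mg/L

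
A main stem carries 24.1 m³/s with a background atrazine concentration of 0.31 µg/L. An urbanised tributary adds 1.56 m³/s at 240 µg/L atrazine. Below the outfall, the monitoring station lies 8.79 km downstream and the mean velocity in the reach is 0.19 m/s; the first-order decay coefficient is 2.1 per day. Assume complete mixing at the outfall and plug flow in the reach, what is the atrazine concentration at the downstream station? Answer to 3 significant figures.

4.83 µg/L

After mixing, C = (24.10·0.3100 + 1.560·240.0) / 25.66 = 381.9/25.66 = 14.88 µg/L.
Travel time t = 8.79·1000 / 0.19 = 46260 s = 12.85 h.
Applying C = C₀e^(−kt): 14.88 × 0.3248 = 4.834 µg/L.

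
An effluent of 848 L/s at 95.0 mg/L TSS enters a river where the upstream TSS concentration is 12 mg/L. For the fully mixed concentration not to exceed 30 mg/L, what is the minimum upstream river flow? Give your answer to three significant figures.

Set C_mix = 30: (Q·12.00 + 848.0·95.00) / (Q + 848.0) = 30
→ Q = 848.0·(95.00 − 30)/(30 − 12.00) = 3062 L/s.

3060 L/s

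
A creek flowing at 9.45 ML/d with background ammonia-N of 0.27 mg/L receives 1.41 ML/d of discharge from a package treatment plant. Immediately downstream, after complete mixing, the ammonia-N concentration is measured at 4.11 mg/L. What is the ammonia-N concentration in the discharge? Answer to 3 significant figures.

Mass balance: 9.450·0.2700 + 1.410·Cₑ = 10.86·4.110
→ Cₑ = (10.86·4.110 − 9.450·0.2700) / 1.410 = 29.85 mg/L.

29.8 mg/L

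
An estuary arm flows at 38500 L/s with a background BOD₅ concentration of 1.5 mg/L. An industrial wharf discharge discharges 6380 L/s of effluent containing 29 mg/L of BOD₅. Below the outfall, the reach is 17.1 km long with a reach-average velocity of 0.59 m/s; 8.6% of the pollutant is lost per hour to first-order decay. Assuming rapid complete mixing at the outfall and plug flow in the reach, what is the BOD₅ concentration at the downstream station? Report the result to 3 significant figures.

2.62 mg/L

After mixing, C = (38500·1.500 + 6380·29.00) / 44880 = 242800/44880 = 5.409 mg/L.
Travel time t = 17.1·1000 / 0.59 = 28980 s = 8.051 h.
8.6%/h lost → k = −ln(1 − 0.086) = 0.08992 h⁻¹.
First-order decay: C = 5.409·exp(−k·t) = 5.409·0.4848 = 2.623 mg/L.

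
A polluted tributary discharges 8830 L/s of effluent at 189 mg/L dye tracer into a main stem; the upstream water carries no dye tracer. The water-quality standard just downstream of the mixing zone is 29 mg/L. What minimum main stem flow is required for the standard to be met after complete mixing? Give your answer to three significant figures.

Set C_mix = 29: (Q·0 + 8830·189.0) / (Q + 8830) = 29
→ Q = 8830·(189.0 − 29)/(29 − 0) = 48720 L/s.

48700 L/s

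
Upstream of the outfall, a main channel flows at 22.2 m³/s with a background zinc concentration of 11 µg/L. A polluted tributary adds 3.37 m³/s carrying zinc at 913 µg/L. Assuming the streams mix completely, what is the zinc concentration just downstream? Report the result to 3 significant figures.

130 µg/L

Conservation of mass: C = (22.20·11.00 + 3.370·913.0) / 25.57 = 3321/25.57 = 129.9 µg/L.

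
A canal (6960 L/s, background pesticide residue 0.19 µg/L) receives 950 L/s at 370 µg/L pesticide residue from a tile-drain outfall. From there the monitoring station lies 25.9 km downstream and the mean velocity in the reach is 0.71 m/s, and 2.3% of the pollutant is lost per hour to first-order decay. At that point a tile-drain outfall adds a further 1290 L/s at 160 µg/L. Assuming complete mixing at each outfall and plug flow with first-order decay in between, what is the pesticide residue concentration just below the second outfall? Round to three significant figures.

52.7 µg/L

Mass balance: C = (6960·0.1900 + 950.0·370.0) / 7910 = 352800/7910 = 44.60 µg/L; combined flow 7910 L/s.
Travel time t = 25.9·1000 / 0.71 = 36480 s = 10.13 h.
2.3%/h lost → k = −ln(1 − 0.023) = 0.02327 h⁻¹.
Applying C = C₀e^(−kt): 44.60 × 0.7900 = 35.24 µg/L.
At the second outfall, C = (7910·35.24 + 1290·160.0) / (7910 + 1290) = 52.73 µg/L.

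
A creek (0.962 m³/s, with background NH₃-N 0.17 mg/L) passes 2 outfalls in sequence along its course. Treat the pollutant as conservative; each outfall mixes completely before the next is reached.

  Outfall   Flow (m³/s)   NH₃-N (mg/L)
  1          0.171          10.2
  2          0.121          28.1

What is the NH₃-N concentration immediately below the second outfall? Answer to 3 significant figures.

After outfall 1: Q = 0.9620 + 0.1710 = 1.133 m³/s; C = (0.9620·0.1700 + 0.1710·10.20)/1.133 = 1.684 mg/L.
After outfall 2: Q = 1.133 + 0.1210 = 1.254 m³/s; C = (1.133·1.684 + 0.1210·28.10)/1.254 = 4.233 mg/L.

4.23 mg/L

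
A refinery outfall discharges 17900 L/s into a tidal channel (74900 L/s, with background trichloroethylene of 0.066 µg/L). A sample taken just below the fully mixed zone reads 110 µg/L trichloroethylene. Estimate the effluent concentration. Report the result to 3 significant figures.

570 µg/L

Mass balance: 74900·0.06600 + 17900·Cₑ = 92800·110.0
→ Cₑ = (92800·110.0 − 74900·0.06600) / 17900 = 570.0 µg/L.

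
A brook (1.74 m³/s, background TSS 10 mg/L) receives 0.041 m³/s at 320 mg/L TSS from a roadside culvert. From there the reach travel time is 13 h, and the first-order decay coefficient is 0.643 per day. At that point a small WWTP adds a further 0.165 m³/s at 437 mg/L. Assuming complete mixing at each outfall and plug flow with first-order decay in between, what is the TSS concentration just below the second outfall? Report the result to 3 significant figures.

48.1 mg/L

Mixed concentration C = ΣQC/ΣQ = (1.740·10.00 + 0.04100·320.0) / 1.781 = 30.52/1.781 = 17.14 mg/L; combined flow 1.781 m³/s.
After decay, C = 17.14 × e^(−kt) = 17.14 × 0.7059 = 12.10 mg/L.
Second outfall: C = (1.781·12.10 + 0.1650·437.0)/1.946 = 48.12 mg/L.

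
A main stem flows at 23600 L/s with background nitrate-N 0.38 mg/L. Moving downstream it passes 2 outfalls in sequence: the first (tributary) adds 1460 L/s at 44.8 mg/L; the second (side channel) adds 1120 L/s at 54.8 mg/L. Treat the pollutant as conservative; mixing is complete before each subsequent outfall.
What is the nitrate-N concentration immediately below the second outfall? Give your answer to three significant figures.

5.19 mg/L

Outfall 1: combined Q = 25060 L/s; C = (23600·0.3800 + 1460·44.80)/25060 = 2.968 mg/L.
Outfall 2: combined Q = 26180 L/s; C = (25060·2.968 + 1120·54.80)/26180 = 5.185 mg/L.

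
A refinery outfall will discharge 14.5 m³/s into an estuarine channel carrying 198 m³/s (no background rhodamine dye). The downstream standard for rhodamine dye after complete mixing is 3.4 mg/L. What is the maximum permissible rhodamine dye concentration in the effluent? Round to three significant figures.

49.8 mg/L

At the limit, (Qr·Cr + Qe·Cₑ)/(Qr + Qe) = 3.4:
Cₑ = (212.5·3.4 − 198.0·0) / 14.50 = 49.83 mg/L.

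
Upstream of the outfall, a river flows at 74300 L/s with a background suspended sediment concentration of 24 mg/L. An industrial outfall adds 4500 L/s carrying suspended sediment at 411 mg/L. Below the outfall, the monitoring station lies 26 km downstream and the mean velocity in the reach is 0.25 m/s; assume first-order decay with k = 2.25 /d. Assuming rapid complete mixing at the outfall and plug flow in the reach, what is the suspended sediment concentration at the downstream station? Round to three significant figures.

3.07 mg/L

Mixed concentration C = ΣQC/ΣQ = (74300·24.00 + 4500·411.0) / 78800 = 3633000/78800 = 46.10 mg/L.
Travel time t = 26·1000 / 0.25 = 104000 s = 28.89 h.
Decay over the reach: 46.10·exp(−kt) = 46.10·0.06665 = 3.072 mg/L.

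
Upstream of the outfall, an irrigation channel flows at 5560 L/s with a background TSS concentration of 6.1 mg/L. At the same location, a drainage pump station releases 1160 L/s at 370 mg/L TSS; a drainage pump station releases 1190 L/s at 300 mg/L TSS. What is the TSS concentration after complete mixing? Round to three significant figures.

104 mg/L

Conservation of mass: C = (5560·6.100 + 1160·370.0 + 1190·300.0) / 7910 = 820100/7910 = 103.7 mg/L.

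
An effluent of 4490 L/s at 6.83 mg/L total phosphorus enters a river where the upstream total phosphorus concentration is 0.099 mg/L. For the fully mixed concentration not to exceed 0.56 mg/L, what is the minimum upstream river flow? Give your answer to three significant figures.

Set C_mix = 0.56: (Q·0.09900 + 4490·6.830) / (Q + 4490) = 0.56
→ Q = 4490·(6.830 − 0.56)/(0.56 − 0.09900) = 61070 L/s.

61100 L/s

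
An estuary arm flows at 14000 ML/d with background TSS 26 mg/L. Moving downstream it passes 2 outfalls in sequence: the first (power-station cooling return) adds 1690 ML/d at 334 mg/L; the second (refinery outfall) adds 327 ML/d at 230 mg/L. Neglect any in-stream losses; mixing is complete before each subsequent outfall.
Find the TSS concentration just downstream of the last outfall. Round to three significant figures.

62.7 mg/L

After outfall 1: Q = 14000 + 1690 = 15690 ML/d; C = (14000·26.00 + 1690·334.0)/15690 = 59.18 mg/L.
After outfall 2: Q = 15690 + 327.0 = 16020 ML/d; C = (15690·59.18 + 327.0·230.0)/16020 = 62.66 mg/L.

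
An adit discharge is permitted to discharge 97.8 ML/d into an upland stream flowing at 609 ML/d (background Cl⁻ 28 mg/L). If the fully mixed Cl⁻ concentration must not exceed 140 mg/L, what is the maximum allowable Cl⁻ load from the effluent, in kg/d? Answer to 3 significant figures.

81900 kg/d

Mass balance at the limit: 609.0·28.00 + 97.80·Cₑ = 706.8·140 → Cₑ = 837.4 mg/L.
97.80 ML/d = 1.132 m³/s. Load = 1.132 m³/s × 837.4 g/m³ × 86 400 s/d = 81900 kg/d.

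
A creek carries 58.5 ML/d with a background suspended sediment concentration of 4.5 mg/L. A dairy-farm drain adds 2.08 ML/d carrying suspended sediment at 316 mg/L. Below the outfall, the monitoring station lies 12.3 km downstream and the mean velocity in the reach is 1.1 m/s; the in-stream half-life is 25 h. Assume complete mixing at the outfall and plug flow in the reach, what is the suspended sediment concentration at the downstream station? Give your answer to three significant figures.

Mixed concentration C = ΣQC/ΣQ = (58.50·4.500 + 2.080·316.0) / 60.58 = 920.5/60.58 = 15.20 mg/L.
Travel time t = 12.3·1000 / 1.1 = 11180 s = 3.106 h.
Half-life 25 h → k = ln 2 / 25 = 0.02773 h⁻¹ = 0.6654 d⁻¹.
Applying C = C₀e^(−kt): 15.20 × 0.9175 = 13.94 mg/L.

13.9 mg/L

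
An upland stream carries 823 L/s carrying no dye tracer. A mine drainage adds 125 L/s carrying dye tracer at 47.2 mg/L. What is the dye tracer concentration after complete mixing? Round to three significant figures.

Mass balance: C = (823.0·0 + 125.0·47.20) / 948.0 = 5900/948.0 = 6.224 mg/L.

6.22 mg/L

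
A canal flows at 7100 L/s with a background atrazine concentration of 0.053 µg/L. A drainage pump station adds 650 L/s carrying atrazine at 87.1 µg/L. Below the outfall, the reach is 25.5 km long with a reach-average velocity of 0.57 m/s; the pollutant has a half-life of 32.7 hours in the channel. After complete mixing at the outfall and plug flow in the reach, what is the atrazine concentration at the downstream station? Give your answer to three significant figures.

5.65 µg/L

Flow-weighted average: C = (7100·0.05300 + 650.0·87.10) / 7750 = 56990/7750 = 7.354 µg/L.
Travel time t = 25.5·1000 / 0.57 = 44740 s = 12.43 h.
Half-life 32.7 h → k = ln 2 / 32.7 = 0.02120 h⁻¹ = 0.5087 d⁻¹.
First-order decay: C = 7.354·exp(−k·t) = 7.354·0.7684 = 5.651 µg/L.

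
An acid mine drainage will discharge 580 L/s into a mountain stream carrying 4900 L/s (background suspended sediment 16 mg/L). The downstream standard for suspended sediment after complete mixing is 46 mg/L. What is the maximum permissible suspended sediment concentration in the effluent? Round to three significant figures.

299 mg/L

At the limit, (Qr·Cr + Qe·Cₑ)/(Qr + Qe) = 46:
Cₑ = (5480·46 − 4900·16.00) / 580.0 = 299.4 mg/L.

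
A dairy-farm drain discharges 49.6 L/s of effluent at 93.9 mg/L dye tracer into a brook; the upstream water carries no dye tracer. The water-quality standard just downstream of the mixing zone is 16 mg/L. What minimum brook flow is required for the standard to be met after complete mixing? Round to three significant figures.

Set C_mix = 16: (Q·0 + 49.60·93.90) / (Q + 49.60) = 16
→ Q = 49.60·(93.90 − 16)/(16 − 0) = 241.5 L/s.

241 L/s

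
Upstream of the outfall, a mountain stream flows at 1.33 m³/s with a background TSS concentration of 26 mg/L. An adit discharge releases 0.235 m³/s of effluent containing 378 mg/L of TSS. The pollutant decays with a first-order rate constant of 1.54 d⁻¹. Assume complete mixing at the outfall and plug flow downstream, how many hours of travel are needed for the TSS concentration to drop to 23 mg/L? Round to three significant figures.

19.2 h

Conservation of mass: C = (1.330·26.00 + 0.2350·378.0) / 1.565 = 123.4/1.565 = 78.86 mg/L.
78.86·exp(−k·t) = 23 → t = ln(78.86/23)/k = 69130 s = 19.20 h.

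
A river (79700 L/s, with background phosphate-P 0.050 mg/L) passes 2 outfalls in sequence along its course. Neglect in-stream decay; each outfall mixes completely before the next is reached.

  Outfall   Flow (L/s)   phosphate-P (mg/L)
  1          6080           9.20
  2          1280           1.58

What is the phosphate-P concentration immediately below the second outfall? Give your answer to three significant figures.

0.712 mg/L

Outfall 1: combined Q = 85780 L/s; C = (79700·0.05000 + 6080·9.200)/85780 = 0.6985 mg/L.
Outfall 2: combined Q = 87060 L/s; C = (85780·0.6985 + 1280·1.580)/87060 = 0.7115 mg/L.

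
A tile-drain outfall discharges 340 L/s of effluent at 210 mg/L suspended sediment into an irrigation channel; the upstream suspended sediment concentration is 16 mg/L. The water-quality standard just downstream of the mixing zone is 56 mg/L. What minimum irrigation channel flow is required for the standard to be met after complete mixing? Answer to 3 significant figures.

1310 L/s

Set C_mix = 56: (Q·16.00 + 340.0·210.0) / (Q + 340.0) = 56
→ Q = 340.0·(210.0 − 56)/(56 − 16.00) = 1309 L/s.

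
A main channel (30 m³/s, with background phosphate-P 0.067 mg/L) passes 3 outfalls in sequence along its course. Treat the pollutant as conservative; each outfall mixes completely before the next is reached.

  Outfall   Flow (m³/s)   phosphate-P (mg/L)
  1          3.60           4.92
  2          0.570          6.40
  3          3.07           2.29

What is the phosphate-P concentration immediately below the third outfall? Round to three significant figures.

0.816 mg/L

After outfall 1: Q = 30.00 + 3.600 = 33.60 m³/s; C = (30.00·0.06700 + 3.600·4.920)/33.60 = 0.5870 mg/L.
After outfall 2: Q = 33.60 + 0.5700 = 34.17 m³/s; C = (33.60·0.5870 + 0.5700·6.400)/34.17 = 0.6839 mg/L.
After outfall 3: Q = 34.17 + 3.070 = 37.24 m³/s; C = (34.17·0.6839 + 3.070·2.290)/37.24 = 0.8163 mg/L.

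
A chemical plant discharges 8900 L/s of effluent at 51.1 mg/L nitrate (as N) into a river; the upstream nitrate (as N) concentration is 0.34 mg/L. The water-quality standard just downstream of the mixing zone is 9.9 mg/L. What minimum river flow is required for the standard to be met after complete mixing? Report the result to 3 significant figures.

Set C_mix = 9.9: (Q·0.3400 + 8900·51.10) / (Q + 8900) = 9.9
→ Q = 8900·(51.10 − 9.9)/(9.9 − 0.3400) = 38360 L/s.

38400 L/s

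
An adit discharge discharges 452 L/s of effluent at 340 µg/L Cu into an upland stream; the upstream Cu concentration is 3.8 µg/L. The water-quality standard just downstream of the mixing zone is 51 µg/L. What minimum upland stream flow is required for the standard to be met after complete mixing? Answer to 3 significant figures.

2770 L/s

Set C_mix = 51: (Q·3.800 + 452.0·340.0) / (Q + 452.0) = 51
→ Q = 452.0·(340.0 − 51)/(51 − 3.800) = 2768 L/s.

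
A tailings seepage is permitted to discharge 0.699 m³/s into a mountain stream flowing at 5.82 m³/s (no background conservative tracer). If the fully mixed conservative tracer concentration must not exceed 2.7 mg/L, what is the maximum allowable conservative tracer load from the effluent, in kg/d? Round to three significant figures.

Mass balance at the limit: 5.820·0 + 0.6990·Cₑ = 6.519·2.7 → Cₑ = 25.18 mg/L.
Load = 0.6990 m³/s × 25.18 g/m³ × 86 400 s/d = 1521 kg/d.

1520 kg/d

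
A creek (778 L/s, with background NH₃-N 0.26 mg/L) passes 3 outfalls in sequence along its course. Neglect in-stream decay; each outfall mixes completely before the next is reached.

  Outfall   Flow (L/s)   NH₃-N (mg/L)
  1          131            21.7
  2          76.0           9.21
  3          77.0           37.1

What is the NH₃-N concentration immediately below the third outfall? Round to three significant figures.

Below outfall 1: Q → 909.0 L/s, C = (778.0·0.2600 + 131.0·21.70)/909.0 = 3.350 mg/L.
Below outfall 2: Q → 985.0 L/s, C = (909.0·3.350 + 76.00·9.210)/985.0 = 3.802 mg/L.
Below outfall 3: Q → 1062 L/s, C = (985.0·3.802 + 77.00·37.10)/1062 = 6.216 mg/L.

6.22 mg/L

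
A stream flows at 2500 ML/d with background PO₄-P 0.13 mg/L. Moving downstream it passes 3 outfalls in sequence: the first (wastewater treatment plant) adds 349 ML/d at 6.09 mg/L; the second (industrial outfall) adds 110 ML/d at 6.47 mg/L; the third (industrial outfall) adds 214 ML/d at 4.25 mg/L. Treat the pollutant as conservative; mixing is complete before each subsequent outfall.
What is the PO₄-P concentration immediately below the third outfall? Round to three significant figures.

After outfall 1: Q = 2500 + 349.0 = 2849 ML/d; C = (2500·0.1300 + 349.0·6.090)/2849 = 0.8601 mg/L.
After outfall 2: Q = 2849 + 110.0 = 2959 ML/d; C = (2849·0.8601 + 110.0·6.470)/2959 = 1.069 mg/L.
After outfall 3: Q = 2959 + 214.0 = 3173 ML/d; C = (2959·1.069 + 214.0·4.250)/3173 = 1.283 mg/L.

1.28 mg/L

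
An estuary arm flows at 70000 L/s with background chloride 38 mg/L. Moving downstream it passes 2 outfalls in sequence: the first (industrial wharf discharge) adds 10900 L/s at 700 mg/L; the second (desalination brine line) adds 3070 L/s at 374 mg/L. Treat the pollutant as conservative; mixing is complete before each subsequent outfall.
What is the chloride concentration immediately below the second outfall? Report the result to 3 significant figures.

Below outfall 1: Q → 80900 L/s, C = (70000·38.00 + 10900·700.0)/80900 = 127.2 mg/L.
Below outfall 2: Q → 83970 L/s, C = (80900·127.2 + 3070·374.0)/83970 = 136.2 mg/L.

136 mg/L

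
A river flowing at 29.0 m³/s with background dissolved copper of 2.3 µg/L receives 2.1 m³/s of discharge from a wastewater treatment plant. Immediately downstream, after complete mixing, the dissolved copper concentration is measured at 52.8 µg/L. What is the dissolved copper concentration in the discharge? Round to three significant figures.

Mass balance: 29.00·2.300 + 2.100·Cₑ = 31.10·52.80
→ Cₑ = (31.10·52.80 − 29.00·2.300) / 2.100 = 750.2 µg/L.

750 µg/L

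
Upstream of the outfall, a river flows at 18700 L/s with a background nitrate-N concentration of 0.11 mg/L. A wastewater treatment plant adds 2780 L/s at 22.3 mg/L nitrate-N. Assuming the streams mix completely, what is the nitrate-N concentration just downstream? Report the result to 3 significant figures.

Mixed concentration C = ΣQC/ΣQ = (18700·0.1100 + 2780·22.30) / 21480 = 64050/21480 = 2.982 mg/L.

2.98 mg/L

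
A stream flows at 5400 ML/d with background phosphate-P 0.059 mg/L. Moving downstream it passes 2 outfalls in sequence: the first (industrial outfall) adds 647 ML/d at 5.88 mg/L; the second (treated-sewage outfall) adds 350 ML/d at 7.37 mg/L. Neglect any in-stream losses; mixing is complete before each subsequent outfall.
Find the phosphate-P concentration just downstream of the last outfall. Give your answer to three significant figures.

1.05 mg/L

After outfall 1: Q = 5400 + 647.0 = 6047 ML/d; C = (5400·0.05900 + 647.0·5.880)/6047 = 0.6818 mg/L.
After outfall 2: Q = 6047 + 350.0 = 6397 ML/d; C = (6047·0.6818 + 350.0·7.370)/6397 = 1.048 mg/L.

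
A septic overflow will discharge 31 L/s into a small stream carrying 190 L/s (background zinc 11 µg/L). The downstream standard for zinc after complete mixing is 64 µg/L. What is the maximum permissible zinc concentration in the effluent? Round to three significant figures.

At the limit, (Qr·Cr + Qe·Cₑ)/(Qr + Qe) = 64:
Cₑ = (221.0·64 − 190.0·11.00) / 31.00 = 388.8 µg/L.

389 µg/L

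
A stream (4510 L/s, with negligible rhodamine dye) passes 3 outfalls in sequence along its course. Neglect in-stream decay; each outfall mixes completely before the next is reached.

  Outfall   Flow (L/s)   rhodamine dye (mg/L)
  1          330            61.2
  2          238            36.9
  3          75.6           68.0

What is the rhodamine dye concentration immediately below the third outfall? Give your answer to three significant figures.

6.62 mg/L

Below outfall 1: Q → 4840 L/s, C = (4510·0 + 330.0·61.20)/4840 = 4.173 mg/L.
Below outfall 2: Q → 5078 L/s, C = (4840·4.173 + 238.0·36.90)/5078 = 5.707 mg/L.
Below outfall 3: Q → 5154 L/s, C = (5078·5.707 + 75.60·68.00)/5154 = 6.620 mg/L.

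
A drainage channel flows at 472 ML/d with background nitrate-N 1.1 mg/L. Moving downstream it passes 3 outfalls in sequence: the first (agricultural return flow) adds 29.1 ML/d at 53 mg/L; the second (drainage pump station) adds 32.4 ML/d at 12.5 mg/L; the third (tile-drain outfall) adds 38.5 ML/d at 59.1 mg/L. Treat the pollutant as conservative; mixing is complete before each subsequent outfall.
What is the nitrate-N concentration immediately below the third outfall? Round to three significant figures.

8.29 mg/L

After outfall 1: Q = 472.0 + 29.10 = 501.1 ML/d; C = (472.0·1.100 + 29.10·53.00)/501.1 = 4.114 mg/L.
After outfall 2: Q = 501.1 + 32.40 = 533.5 ML/d; C = (501.1·4.114 + 32.40·12.50)/533.5 = 4.623 mg/L.
After outfall 3: Q = 533.5 + 38.50 = 572.0 ML/d; C = (533.5·4.623 + 38.50·59.10)/572.0 = 8.290 mg/L.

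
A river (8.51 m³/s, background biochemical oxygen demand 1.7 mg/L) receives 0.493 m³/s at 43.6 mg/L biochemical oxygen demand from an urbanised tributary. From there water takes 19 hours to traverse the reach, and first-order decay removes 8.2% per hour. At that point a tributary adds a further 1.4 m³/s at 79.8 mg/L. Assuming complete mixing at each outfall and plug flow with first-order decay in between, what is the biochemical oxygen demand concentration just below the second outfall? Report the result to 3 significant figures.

11.4 mg/L

After mixing, C = (8.510·1.700 + 0.4930·43.60) / 9.003 = 35.96/9.003 = 3.994 mg/L; combined flow 9.003 m³/s.
8.2%/h lost → k = −ln(1 − 0.082) = 0.08556 h⁻¹.
Applying C = C₀e^(−kt): 3.994 × 0.1968 = 0.7861 mg/L.
Second outfall: C = (9.003·0.7861 + 1.400·79.80)/10.40 = 11.42 mg/L.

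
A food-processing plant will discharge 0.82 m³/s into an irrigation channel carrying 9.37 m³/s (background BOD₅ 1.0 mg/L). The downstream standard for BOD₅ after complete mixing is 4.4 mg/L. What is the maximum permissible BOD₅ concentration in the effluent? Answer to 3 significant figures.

43.3 mg/L

At the limit, (Qr·Cr + Qe·Cₑ)/(Qr + Qe) = 4.4:
Cₑ = (10.19·4.4 − 9.370·1.000) / 0.8200 = 43.25 mg/L.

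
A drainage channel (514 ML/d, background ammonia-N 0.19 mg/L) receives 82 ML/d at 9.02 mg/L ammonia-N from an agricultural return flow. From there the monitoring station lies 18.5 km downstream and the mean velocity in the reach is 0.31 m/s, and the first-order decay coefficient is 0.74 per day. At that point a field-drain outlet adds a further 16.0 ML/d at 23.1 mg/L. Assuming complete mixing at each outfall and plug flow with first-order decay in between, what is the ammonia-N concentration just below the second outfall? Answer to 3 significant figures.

After mixing, C = (514.0·0.1900 + 82.00·9.020) / 596.0 = 837.3/596.0 = 1.405 mg/L; combined flow 596.0 ML/d.
Travel time t = 18.5·1000 / 0.31 = 59680 s = 16.58 h.
Decay over the reach: 1.405·exp(−kt) = 1.405·0.5998 = 0.8427 mg/L.
At the second outfall, C = (596.0·0.8427 + 16.00·23.10) / (596.0 + 16.00) = 1.425 mg/L.

1.42 mg/L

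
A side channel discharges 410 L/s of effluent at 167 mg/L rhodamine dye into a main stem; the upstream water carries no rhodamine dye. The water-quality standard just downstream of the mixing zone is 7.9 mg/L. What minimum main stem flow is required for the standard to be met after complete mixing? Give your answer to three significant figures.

8260 L/s

Set C_mix = 7.9: (Q·0 + 410.0·167.0) / (Q + 410.0) = 7.9
→ Q = 410.0·(167.0 − 7.9)/(7.9 − 0) = 8257 L/s.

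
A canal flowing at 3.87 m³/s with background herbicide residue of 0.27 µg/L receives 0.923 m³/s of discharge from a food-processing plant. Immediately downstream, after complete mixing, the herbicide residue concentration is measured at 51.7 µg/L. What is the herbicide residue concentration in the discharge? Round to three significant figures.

Mass balance: 3.870·0.2700 + 0.9230·Cₑ = 4.793·51.70
→ Cₑ = (4.793·51.70 − 3.870·0.2700) / 0.9230 = 267.3 µg/L.

267 µg/L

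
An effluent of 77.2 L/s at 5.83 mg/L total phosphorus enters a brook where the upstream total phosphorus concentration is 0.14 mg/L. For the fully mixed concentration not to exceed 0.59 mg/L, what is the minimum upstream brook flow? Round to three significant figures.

Set C_mix = 0.59: (Q·0.1400 + 77.20·5.830) / (Q + 77.20) = 0.59
→ Q = 77.20·(5.830 − 0.59)/(0.59 − 0.1400) = 899.0 L/s.

899 L/s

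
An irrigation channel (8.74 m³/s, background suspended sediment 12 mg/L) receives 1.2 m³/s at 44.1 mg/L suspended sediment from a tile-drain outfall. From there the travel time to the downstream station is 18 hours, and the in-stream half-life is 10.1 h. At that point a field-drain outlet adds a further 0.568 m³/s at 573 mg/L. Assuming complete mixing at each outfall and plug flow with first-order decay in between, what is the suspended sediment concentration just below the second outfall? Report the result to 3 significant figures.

35.3 mg/L

Conservation of mass: C = (8.740·12.00 + 1.200·44.10) / 9.940 = 157.8/9.940 = 15.88 mg/L; combined flow 9.940 m³/s.
Half-life 10.1 h → k = ln 2 / 10.1 = 0.06863 h⁻¹ = 1.647 d⁻¹.
First-order decay: C = 15.88·exp(−k·t) = 15.88·0.2907 = 4.616 mg/L.
At the second outfall, C = (9.940·4.616 + 0.5680·573.0) / (9.940 + 0.5680) = 35.34 mg/L.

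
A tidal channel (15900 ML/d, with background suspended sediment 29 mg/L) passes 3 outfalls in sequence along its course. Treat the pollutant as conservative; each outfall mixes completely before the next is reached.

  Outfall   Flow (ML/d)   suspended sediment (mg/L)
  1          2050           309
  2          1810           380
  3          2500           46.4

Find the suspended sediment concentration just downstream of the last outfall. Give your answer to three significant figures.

85.3 mg/L

After outfall 1: Q = 15900 + 2050 = 17950 ML/d; C = (15900·29.00 + 2050·309.0)/17950 = 60.98 mg/L.
After outfall 2: Q = 17950 + 1810 = 19760 ML/d; C = (17950·60.98 + 1810·380.0)/19760 = 90.20 mg/L.
After outfall 3: Q = 19760 + 2500 = 22260 ML/d; C = (19760·90.20 + 2500·46.40)/22260 = 85.28 mg/L.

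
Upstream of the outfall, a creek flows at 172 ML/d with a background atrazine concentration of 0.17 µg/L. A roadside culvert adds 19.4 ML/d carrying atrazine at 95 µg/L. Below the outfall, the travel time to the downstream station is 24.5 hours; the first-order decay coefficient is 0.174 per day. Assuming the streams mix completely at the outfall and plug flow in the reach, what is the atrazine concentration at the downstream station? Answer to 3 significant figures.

8.19 µg/L

Conservation of mass: C = (172.0·0.1700 + 19.40·95.00) / 191.4 = 1872/191.4 = 9.782 µg/L.
First-order decay: C = 9.782·exp(−k·t) = 9.782·0.8373 = 8.190 µg/L.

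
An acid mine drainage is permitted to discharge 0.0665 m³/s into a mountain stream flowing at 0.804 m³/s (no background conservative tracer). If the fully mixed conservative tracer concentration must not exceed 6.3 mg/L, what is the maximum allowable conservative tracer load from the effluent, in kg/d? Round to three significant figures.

Mass balance at the limit: 0.8040·0 + 0.06650·Cₑ = 0.8705·6.3 → Cₑ = 82.47 mg/L.
Load = 0.06650 m³/s × 82.47 g/m³ × 86 400 s/d = 473.8 kg/d.

474 kg/d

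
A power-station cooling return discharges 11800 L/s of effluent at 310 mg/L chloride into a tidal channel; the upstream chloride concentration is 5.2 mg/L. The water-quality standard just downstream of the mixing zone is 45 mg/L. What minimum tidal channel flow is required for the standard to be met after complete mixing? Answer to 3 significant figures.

Set C_mix = 45: (Q·5.200 + 11800·310.0) / (Q + 11800) = 45
→ Q = 11800·(310.0 − 45)/(45 − 5.200) = 78570 L/s.

78600 L/s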